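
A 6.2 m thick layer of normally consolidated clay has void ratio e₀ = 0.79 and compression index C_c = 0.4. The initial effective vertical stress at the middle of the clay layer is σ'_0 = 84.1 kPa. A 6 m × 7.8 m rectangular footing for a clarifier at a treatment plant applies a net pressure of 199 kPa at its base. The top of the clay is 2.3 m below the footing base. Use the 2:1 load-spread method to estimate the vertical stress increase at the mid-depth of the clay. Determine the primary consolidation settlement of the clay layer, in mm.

S_c ≈ 332 mm

Mid-depth of clay below the footing base: z = 2.3 + 6.2/2 = 5.4 m.
Stress increase at mid-clay by the 2:1 spreading method:
Δσ = qBL/((B+z)(L+z)) = 199×6×7.8/((6+5.4)(7.8+5.4)) = 61.89 kPa
Final effective stress: σ'_f = σ'_0 + Δσ = 84.1 + 61.89 = 145.99 kPa.
Normally consolidated clay, so the full stress increment lies on the virgin compression line:
S_c = C_c·H/(1+e₀)·log₁₀(σ'_f/σ'_0) = 0.4×6.2/(1+0.79)×log₁₀(145.99/84.1)
    = 1.3855 × 0.23953 = 0.3319 m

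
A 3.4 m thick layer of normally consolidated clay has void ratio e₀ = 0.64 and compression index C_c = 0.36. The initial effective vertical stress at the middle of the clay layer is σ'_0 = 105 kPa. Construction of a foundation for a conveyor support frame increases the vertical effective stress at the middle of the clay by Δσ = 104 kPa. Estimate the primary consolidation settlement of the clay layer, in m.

Final effective stress: σ'_f = σ'_0 + Δσ = 105 + 104 = 209 kPa.
Normally consolidated clay, so the full stress increment lies on the virgin compression line:
S_c = C_c·H/(1+e₀)·log₁₀(σ'_f/σ'_0) = 0.36×3.4/(1+0.64)×log₁₀(209/105)
    = 0.74634 × 0.29896 = 0.2231 m

S_c ≈ 0.223 m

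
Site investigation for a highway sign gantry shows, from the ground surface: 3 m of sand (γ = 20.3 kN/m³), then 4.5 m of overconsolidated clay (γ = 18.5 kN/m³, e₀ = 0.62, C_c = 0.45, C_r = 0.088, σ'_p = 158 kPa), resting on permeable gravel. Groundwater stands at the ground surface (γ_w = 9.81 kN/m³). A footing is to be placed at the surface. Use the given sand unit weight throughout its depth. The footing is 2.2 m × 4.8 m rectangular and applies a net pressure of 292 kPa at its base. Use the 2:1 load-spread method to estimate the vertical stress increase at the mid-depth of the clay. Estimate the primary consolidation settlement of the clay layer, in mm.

Mid-depth of clay below the ground surface: z = 3 + 4.5/2 = 5.25 m.
Total vertical stress at mid-clay: σ_v = 20.3×3 + 18.5×2.25 = 102.53 kPa.
Pore pressure: u = 9.81×(5.25 − 0) = 51.503 kPa.
Initial effective stress: σ'_0 = σ_v − u = 102.53 − 51.503 = 51.027 kPa.
Stress increase at mid-clay by the 2:1 spreading method:
Δσ = qBL/((B+z)(L+z)) = 292×2.2×4.8/((2.2+5.25)(4.8+5.25)) = 41.184 kPa
Final effective stress: σ'_f = 51.027 + 41.184 = 92.211 kPa.
σ'_f = 92.211 ≤ σ'_p = 158 kPa, so the clay remains overconsolidated and only the recompression index applies:
S_c = C_r·H/(1+e₀)·log₁₀(σ'_f/σ'_0) = 0.088×4.5/1.62×log₁₀(92.211/51.027)
    = 0.24445 × 0.25698 = 0.06282 m

S_c ≈ 62.8 mm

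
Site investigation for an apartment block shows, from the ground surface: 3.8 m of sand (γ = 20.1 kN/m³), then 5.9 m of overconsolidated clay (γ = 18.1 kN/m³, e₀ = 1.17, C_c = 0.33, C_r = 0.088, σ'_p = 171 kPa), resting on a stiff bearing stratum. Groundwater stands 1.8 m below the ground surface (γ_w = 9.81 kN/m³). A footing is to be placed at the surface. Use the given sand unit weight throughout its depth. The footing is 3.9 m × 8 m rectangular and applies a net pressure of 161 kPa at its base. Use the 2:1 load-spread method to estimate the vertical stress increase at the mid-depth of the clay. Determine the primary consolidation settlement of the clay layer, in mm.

Mid-depth of clay below the ground surface: z = 3.8 + 5.9/2 = 6.75 m.
Total vertical stress at mid-clay: σ_v = 20.1×3.8 + 18.1×2.95 = 129.78 kPa.
Pore pressure: u = 9.81×(6.75 − 1.8) = 48.56 kPa.
Initial effective stress: σ'_0 = σ_v − u = 129.78 − 48.56 = 81.22 kPa.
Stress increase at mid-clay by the 2:1 spreading method:
Δσ = qBL/((B+z)(L+z)) = 161×3.9×8/((3.9+6.75)(8+6.75)) = 31.977 kPa
Final effective stress: σ'_f = 81.22 + 31.977 = 113.2 kPa.
σ'_f = 113.2 ≤ σ'_p = 171 kPa, so the clay remains overconsolidated and only the recompression index applies:
S_c = C_r·H/(1+e₀)·log₁₀(σ'_f/σ'_0) = 0.088×5.9/2.17×log₁₀(113.2/81.22)
    = 0.23926 × 0.14418 = 0.0345 m

S_c ≈ 34.5 mm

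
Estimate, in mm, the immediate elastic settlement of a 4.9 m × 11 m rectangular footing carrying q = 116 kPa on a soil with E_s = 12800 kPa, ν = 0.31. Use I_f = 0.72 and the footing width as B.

Immediate (elastic) settlement: S_e = q·B·(1−ν²)/E_s · I_f.
S_e = 116 × 4.9 × (1 − 0.31²) / 12800 × 0.72
    = 116 × 4.9 × 0.9039 / 12800 × 0.72
    = 0.0289 m = 28.9 mm

S_e ≈ 28.9 mm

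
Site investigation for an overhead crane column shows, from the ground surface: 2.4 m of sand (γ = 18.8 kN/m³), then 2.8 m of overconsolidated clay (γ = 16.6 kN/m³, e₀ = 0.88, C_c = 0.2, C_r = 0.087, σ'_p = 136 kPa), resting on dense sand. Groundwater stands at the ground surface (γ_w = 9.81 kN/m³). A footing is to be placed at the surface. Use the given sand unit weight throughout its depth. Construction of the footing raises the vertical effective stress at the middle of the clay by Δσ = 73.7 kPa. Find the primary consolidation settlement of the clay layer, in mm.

S_c ≈ 68.4 mm

Mid-depth of clay below the ground surface: z = 2.4 + 2.8/2 = 3.8 m.
Total vertical stress at mid-clay: σ_v = 18.8×2.4 + 16.6×1.4 = 68.36 kPa.
Pore pressure: u = 9.81×(3.8 − 0) = 37.278 kPa.
Initial effective stress: σ'_0 = σ_v − u = 68.36 − 37.278 = 31.082 kPa.
Final effective stress: σ'_f = 31.082 + 73.7 = 104.78 kPa.
σ'_f = 104.78 ≤ σ'_p = 136 kPa, so the clay remains overconsolidated and only the recompression index applies:
S_c = C_r·H/(1+e₀)·log₁₀(σ'_f/σ'_0) = 0.087×2.8/1.88×log₁₀(104.78/31.082)
    = 0.12958 × 0.52777 = 0.06839 m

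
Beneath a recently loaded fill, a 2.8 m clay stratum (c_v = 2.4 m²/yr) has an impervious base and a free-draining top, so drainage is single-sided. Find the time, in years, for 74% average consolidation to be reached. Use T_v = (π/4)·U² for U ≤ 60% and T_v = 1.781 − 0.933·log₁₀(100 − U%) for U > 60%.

Drainage path length: H_d = H = 2.8 m (single drainage).
U > 60%: T_v = 1.781 − 0.933·log₁₀(100 − 74) = 0.46083.
t = T_v·H_d²/c_v = 0.46083×2.8²/2.4 = 1.505 years.

t ≈ 1.51 years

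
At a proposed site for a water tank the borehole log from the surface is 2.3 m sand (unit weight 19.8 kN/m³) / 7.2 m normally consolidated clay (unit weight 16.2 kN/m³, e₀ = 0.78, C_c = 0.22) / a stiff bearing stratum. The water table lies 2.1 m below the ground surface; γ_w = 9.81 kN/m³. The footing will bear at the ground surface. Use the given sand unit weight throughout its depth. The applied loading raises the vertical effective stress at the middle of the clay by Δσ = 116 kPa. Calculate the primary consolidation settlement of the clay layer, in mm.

S_c ≈ 390 mm

Mid-depth of clay below the ground surface: z = 2.3 + 7.2/2 = 5.9 m.
Total vertical stress at mid-clay: σ_v = 19.8×2.3 + 16.2×3.6 = 103.86 kPa.
Pore pressure: u = 9.81×(5.9 − 2.1) = 37.278 kPa.
Initial effective stress: σ'_0 = σ_v − u = 103.86 − 37.278 = 66.582 kPa.
Final effective stress: σ'_f = σ'_0 + Δσ = 66.582 + 116 = 182.58 kPa.
Normally consolidated clay, so the full stress increment lies on the virgin compression line:
S_c = C_c·H/(1+e₀)·log₁₀(σ'_f/σ'_0) = 0.22×7.2/(1+0.78)×log₁₀(182.58/66.582)
    = 0.88989 × 0.4381 = 0.3899 m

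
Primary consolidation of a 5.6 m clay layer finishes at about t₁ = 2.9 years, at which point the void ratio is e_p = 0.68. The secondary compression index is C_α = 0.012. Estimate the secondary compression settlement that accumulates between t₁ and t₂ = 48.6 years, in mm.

S_s ≈ 49 mm

Secondary compression: S_s = C_α·H/(1+e_p)·log₁₀(t₂/t₁)
S_s = 0.012×5.6/(1+0.68)×log₁₀(48.6/2.9)
    = 0.04 × 1.224 = 0.04897 m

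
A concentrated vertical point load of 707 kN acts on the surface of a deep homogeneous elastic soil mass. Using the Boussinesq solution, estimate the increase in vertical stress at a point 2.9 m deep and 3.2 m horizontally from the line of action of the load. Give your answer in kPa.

Δσ_z ≈ 5.48 kPa

Boussinesq vertical stress below a point load on an elastic half-space:
Δσ_z = 3P/(2πz²) · [1 + (r/z)²]^(−5/2)
r/z = 3.2/2.9 = 1.1034; [1+(r/z)²]^(−5/2) = 0.13655.
Δσ_z = 3×707/(2π×2.9²) × 0.13655 = 40.139 × 0.13655 = 5.481 kPa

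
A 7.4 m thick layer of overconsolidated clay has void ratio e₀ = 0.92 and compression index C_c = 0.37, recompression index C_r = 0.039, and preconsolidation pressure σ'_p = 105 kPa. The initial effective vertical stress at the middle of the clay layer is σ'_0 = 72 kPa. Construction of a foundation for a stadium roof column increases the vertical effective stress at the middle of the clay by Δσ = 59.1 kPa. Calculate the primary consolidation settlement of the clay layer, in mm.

S_c ≈ 162 mm

Final effective stress: σ'_f = 72 + 59.1 = 131.1 kPa.
σ'_f = 131.1 > σ'_p = 105 kPa, so the stress path crosses the preconsolidation pressure — recompression up to σ'_p, then virgin compression beyond:
S_c = H/(1+e₀)·[C_r·log₁₀(σ'_p/σ'_0) + C_c·log₁₀(σ'_f/σ'_p)]
    = 7.4/1.92 × [0.039×log₁₀(105/72) + 0.37×log₁₀(131.1/105)]
    = 3.8542 × [0.0063904 + 0.035673] = 0.1621 m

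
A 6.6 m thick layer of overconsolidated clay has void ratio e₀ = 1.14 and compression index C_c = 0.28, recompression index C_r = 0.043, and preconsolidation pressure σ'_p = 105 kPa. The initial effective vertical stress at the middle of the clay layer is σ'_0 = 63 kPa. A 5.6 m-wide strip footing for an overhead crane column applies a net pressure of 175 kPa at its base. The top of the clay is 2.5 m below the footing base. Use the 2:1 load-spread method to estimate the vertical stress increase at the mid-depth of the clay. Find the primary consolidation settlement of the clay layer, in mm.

Mid-depth of clay below the footing base: z = 2.5 + 6.6/2 = 5.8 m.
Stress increase at mid-clay by the 2:1 spreading method:
Δσ = qB/(B+z) = 175×5.6/(5.6+5.8) = 85.965 kPa
Final effective stress: σ'_f = 63 + 85.965 = 148.97 kPa.
σ'_f = 148.97 > σ'_p = 105 kPa, so the stress path crosses the preconsolidation pressure — recompression up to σ'_p, then virgin compression beyond:
S_c = H/(1+e₀)·[C_r·log₁₀(σ'_p/σ'_0) + C_c·log₁₀(σ'_f/σ'_p)]
    = 6.6/2.14 × [0.043×log₁₀(105/63) + 0.28×log₁₀(148.97/105)]
    = 3.0841 × [0.0095395 + 0.042535] = 0.1606 m

S_c ≈ 161 mm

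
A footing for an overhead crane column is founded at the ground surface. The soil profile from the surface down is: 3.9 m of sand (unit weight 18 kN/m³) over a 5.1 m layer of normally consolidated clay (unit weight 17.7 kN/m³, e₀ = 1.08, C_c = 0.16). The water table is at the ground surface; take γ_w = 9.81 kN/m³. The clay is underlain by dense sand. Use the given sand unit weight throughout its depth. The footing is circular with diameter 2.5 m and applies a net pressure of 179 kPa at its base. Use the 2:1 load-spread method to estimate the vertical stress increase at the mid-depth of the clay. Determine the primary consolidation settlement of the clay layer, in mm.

S_c ≈ 40.5 mm

Mid-depth of clay below the ground surface: z = 3.9 + 5.1/2 = 6.45 m.
Total vertical stress at mid-clay: σ_v = 18×3.9 + 17.7×2.55 = 115.34 kPa.
Pore pressure: u = 9.81×(6.45 − 0) = 63.275 kPa.
Initial effective stress: σ'_0 = σ_v − u = 115.34 − 63.275 = 52.065 kPa.
Stress increase at mid-clay by the 2:1 spreading method:
Δσ ≈ qD²/(D+z)² = 179×2.5²/(2.5+6.45)² = 13.966 kPa
Final effective stress: σ'_f = σ'_0 + Δσ = 52.065 + 13.966 = 66.031 kPa.
Normally consolidated clay, so the full stress increment lies on the virgin compression line:
S_c = C_c·H/(1+e₀)·log₁₀(σ'_f/σ'_0) = 0.16×5.1/(1+1.08)×log₁₀(66.031/52.065)
    = 0.39231 × 0.1032 = 0.04049 m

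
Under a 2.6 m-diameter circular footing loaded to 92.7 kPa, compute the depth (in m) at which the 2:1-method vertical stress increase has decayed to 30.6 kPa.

2:1 spreading — at depth z the loaded area has grown by z in each plan dimension:
qD²/(D+z)² = Δσ_z ⇒ z = D(√(q/Δσ_z) − 1) = 2.6×(√(92.7/30.6) − 1) = 1.925 m

z ≈ 1.93 m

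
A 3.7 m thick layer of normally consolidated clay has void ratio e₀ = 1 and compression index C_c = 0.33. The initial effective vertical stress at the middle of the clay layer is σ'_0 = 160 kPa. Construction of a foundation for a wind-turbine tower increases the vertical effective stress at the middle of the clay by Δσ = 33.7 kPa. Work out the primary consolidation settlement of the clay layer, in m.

S_c ≈ 0.0507 m

Final effective stress: σ'_f = σ'_0 + Δσ = 160 + 33.7 = 193.7 kPa.
Normally consolidated clay, so the full stress increment lies on the virgin compression line:
S_c = C_c·H/(1+e₀)·log₁₀(σ'_f/σ'_0) = 0.33×3.7/(1+1)×log₁₀(193.7/160)
    = 0.6105 × 0.08301 = 0.05068 m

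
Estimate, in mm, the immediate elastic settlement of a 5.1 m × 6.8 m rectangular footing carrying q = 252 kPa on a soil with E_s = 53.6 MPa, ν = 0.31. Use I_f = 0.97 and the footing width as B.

Immediate (elastic) settlement: S_e = q·B·(1−ν²)/E_s · I_f.
E_s = 53.6 MPa = 53600 kPa.
S_e = 252 × 5.1 × (1 − 0.31²) / 53600 × 0.97
    = 252 × 5.1 × 0.9039 / 53600 × 0.97
    = 0.02102 m = 21.02 mm

S_e ≈ 21 mm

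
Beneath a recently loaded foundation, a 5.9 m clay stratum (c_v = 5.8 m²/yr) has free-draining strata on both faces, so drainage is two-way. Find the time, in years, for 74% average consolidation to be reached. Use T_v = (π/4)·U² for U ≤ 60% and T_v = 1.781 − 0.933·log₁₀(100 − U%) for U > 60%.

Drainage path length: H_d = H/2 = 2.95 m (double drainage).
U > 60%: T_v = 1.781 − 0.933·log₁₀(100 − 74) = 0.46083.
t = T_v·H_d²/c_v = 0.46083×2.95²/5.8 = 0.6914 years.

t ≈ 0.691 years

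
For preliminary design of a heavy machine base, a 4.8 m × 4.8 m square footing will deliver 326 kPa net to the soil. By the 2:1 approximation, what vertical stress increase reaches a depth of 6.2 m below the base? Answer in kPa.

By the 2:1 method the load spreads at 1 horizontal : 2 vertical, so at depth z the loaded area has grown by z in each plan dimension:
Δσ = qBL/((B+z)(L+z)) = 326×4.8×4.8/((4.8+6.2)(4.8+6.2)) = 62.075 kPa

Δσ_z ≈ 62.1 kPa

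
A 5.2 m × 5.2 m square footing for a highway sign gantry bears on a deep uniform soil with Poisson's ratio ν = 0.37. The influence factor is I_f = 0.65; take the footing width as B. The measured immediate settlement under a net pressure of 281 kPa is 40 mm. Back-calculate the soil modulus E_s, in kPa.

S_e = q·B·(1−ν²)/E_s · I_f  ⇒  E_s = q·B·(1−ν²)·I_f / S_e.
E_s = 281 × 5.2 × 0.8631 × 0.65 / 0.04 = 20490 kPa

E_s ≈ 20500 kPa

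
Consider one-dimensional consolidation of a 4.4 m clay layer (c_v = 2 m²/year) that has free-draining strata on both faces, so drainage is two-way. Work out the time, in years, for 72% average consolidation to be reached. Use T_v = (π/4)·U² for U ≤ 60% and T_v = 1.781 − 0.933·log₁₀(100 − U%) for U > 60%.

Drainage path length: H_d = H/2 = 2.2 m (double drainage).
U > 60%: T_v = 1.781 − 0.933·log₁₀(100 − 72) = 0.4308.
t = T_v·H_d²/c_v = 0.4308×2.2²/2 = 1.043 years.

t ≈ 1.04 years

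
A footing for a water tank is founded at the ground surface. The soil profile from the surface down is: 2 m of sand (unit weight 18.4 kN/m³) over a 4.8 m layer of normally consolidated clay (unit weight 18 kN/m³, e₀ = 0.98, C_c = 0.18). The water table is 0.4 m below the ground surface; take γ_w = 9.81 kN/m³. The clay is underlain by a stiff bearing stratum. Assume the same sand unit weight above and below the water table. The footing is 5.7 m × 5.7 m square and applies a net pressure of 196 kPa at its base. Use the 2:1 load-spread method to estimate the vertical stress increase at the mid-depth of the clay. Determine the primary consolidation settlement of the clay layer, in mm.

S_c ≈ 176 mm

Mid-depth of clay below the ground surface: z = 2 + 4.8/2 = 4.4 m.
Total vertical stress at mid-clay: σ_v = 18.4×2 + 18×2.4 = 80 kPa.
Pore pressure: u = 9.81×(4.4 − 0.4) = 39.24 kPa.
Initial effective stress: σ'_0 = σ_v − u = 80 − 39.24 = 40.76 kPa.
Stress increase at mid-clay by the 2:1 spreading method:
Δσ = qBL/((B+z)(L+z)) = 196×5.7×5.7/((5.7+4.4)(5.7+4.4)) = 62.426 kPa
Final effective stress: σ'_f = σ'_0 + Δσ = 40.76 + 62.426 = 103.19 kPa.
Normally consolidated clay, so the full stress increment lies on the virgin compression line:
S_c = C_c·H/(1+e₀)·log₁₀(σ'_f/σ'_0) = 0.18×4.8/(1+0.98)×log₁₀(103.19/40.76)
    = 0.43636 × 0.4034 = 0.176 m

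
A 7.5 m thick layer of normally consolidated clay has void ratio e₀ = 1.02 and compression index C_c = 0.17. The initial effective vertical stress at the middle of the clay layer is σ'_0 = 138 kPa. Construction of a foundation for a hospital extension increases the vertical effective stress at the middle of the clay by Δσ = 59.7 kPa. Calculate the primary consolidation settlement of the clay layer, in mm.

Final effective stress: σ'_f = σ'_0 + Δσ = 138 + 59.7 = 197.7 kPa.
Normally consolidated clay, so the full stress increment lies on the virgin compression line:
S_c = C_c·H/(1+e₀)·log₁₀(σ'_f/σ'_0) = 0.17×7.5/(1+1.02)×log₁₀(197.7/138)
    = 0.63119 × 0.15613 = 0.09855 m

S_c ≈ 98.5 mm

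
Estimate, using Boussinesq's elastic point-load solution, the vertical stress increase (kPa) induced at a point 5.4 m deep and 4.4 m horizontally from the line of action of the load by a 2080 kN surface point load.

Δσ_z ≈ 9.54 kPa

Boussinesq vertical stress below a point load on an elastic half-space:
Δσ_z = 3P/(2πz²) · [1 + (r/z)²]^(−5/2)
r/z = 4.4/5.4 = 0.81481; [1+(r/z)²]^(−5/2) = 0.28001.
Δσ_z = 3×2080/(2π×5.4²) × 0.28001 = 34.058 × 0.28001 = 9.537 kPa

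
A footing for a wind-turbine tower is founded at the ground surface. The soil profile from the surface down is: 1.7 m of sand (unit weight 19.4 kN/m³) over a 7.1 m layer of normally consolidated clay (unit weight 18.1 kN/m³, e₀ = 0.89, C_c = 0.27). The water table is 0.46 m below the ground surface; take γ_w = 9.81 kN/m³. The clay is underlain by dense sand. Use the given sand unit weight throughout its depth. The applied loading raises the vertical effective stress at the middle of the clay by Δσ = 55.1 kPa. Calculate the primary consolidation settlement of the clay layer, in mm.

S_c ≈ 326 mm

Mid-depth of clay below the ground surface: z = 1.7 + 7.1/2 = 5.25 m.
Total vertical stress at mid-clay: σ_v = 19.4×1.7 + 18.1×3.55 = 97.235 kPa.
Pore pressure: u = 9.81×(5.25 − 0.46) = 46.99 kPa.
Initial effective stress: σ'_0 = σ_v − u = 97.235 − 46.99 = 50.245 kPa.
Final effective stress: σ'_f = σ'_0 + Δσ = 50.245 + 55.1 = 105.34 kPa.
Normally consolidated clay, so the full stress increment lies on the virgin compression line:
S_c = C_c·H/(1+e₀)·log₁₀(σ'_f/σ'_0) = 0.27×7.1/(1+0.89)×log₁₀(105.34/50.245)
    = 1.0143 × 0.3215 = 0.3261 m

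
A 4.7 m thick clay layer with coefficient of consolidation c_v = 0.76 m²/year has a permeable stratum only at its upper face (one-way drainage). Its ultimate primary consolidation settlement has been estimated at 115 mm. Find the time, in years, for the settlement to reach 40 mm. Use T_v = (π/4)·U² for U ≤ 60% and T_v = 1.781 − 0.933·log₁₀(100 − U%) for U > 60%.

Drainage path length: H_d = H = 4.7 m (single drainage).
U = S(t)/S_ult = 40/115 = 0.3478.
U ≤ 60%: T_v = (π/4)·U² = (π/4)×0.34783² = 0.09502.
t = T_v·H_d²/c_v = 0.09502×4.7²/0.76 = 2.762 years.

t ≈ 2.76 years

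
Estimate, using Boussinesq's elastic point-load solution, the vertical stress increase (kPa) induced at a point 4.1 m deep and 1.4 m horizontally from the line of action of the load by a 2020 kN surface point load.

Δσ_z ≈ 43.5 kPa

Boussinesq vertical stress below a point load on an elastic half-space:
Δσ_z = 3P/(2πz²) · [1 + (r/z)²]^(−5/2)
r/z = 1.4/4.1 = 0.34146; [1+(r/z)²]^(−5/2) = 0.75903.
Δσ_z = 3×2020/(2π×4.1²) × 0.75903 = 57.375 × 0.75903 = 43.55 kPa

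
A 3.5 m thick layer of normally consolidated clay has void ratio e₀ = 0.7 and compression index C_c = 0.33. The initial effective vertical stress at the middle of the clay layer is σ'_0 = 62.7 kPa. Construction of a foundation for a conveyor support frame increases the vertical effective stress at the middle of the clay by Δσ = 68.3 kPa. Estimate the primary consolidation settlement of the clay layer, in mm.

S_c ≈ 217 mm

Final effective stress: σ'_f = σ'_0 + Δσ = 62.7 + 68.3 = 131 kPa.
Normally consolidated clay, so the full stress increment lies on the virgin compression line:
S_c = C_c·H/(1+e₀)·log₁₀(σ'_f/σ'_0) = 0.33×3.5/(1+0.7)×log₁₀(131/62.7)
    = 0.67941 × 0.32 = 0.2174 m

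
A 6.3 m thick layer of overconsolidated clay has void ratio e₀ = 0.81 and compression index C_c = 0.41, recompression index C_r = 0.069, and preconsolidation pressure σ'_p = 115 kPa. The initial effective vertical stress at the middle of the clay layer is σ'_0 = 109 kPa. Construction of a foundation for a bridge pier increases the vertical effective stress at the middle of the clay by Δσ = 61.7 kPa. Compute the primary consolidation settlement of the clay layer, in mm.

Final effective stress: σ'_f = 109 + 61.7 = 170.7 kPa.
σ'_f = 170.7 > σ'_p = 115 kPa, so the stress path crosses the preconsolidation pressure — recompression up to σ'_p, then virgin compression beyond:
S_c = H/(1+e₀)·[C_r·log₁₀(σ'_p/σ'_0) + C_c·log₁₀(σ'_f/σ'_p)]
    = 6.3/1.81 × [0.069×log₁₀(115/109) + 0.41×log₁₀(170.7/115)]
    = 3.4807 × [0.0016057 + 0.07033] = 0.2504 m

S_c ≈ 250 mm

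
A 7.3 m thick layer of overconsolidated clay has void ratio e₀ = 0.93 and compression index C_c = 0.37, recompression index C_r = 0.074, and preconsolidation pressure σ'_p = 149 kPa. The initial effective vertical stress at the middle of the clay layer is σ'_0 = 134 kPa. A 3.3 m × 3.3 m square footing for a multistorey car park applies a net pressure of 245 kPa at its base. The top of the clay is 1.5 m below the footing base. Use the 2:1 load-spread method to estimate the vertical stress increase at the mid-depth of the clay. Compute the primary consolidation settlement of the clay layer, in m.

Mid-depth of clay below the footing base: z = 1.5 + 7.3/2 = 5.15 m.
Stress increase at mid-clay by the 2:1 spreading method:
Δσ = qBL/((B+z)(L+z)) = 245×3.3×3.3/((3.3+5.15)(3.3+5.15)) = 37.366 kPa
Final effective stress: σ'_f = 134 + 37.366 = 171.37 kPa.
σ'_f = 171.37 > σ'_p = 149 kPa, so the stress path crosses the preconsolidation pressure — recompression up to σ'_p, then virgin compression beyond:
S_c = H/(1+e₀)·[C_r·log₁₀(σ'_p/σ'_0) + C_c·log₁₀(σ'_f/σ'_p)]
    = 7.3/1.93 × [0.074×log₁₀(149/134) + 0.37×log₁₀(171.37/149)]
    = 3.7824 × [0.00341 + 0.022477] = 0.09791 m

S_c ≈ 0.0979 m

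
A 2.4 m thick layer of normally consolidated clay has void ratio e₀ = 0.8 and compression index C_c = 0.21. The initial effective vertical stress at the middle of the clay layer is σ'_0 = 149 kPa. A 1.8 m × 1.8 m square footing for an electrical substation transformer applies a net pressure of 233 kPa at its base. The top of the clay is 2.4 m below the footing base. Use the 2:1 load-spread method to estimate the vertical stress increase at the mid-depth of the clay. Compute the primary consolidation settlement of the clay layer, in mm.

Mid-depth of clay below the footing base: z = 2.4 + 2.4/2 = 3.6 m.
Stress increase at mid-clay by the 2:1 spreading method:
Δσ = qBL/((B+z)(L+z)) = 233×1.8×1.8/((1.8+3.6)(1.8+3.6)) = 25.889 kPa
Final effective stress: σ'_f = σ'_0 + Δσ = 149 + 25.889 = 174.89 kPa.
Normally consolidated clay, so the full stress increment lies on the virgin compression line:
S_c = C_c·H/(1+e₀)·log₁₀(σ'_f/σ'_0) = 0.21×2.4/(1+0.8)×log₁₀(174.89/149)
    = 0.28 × 0.069579 = 0.01948 m

S_c ≈ 19.5 mm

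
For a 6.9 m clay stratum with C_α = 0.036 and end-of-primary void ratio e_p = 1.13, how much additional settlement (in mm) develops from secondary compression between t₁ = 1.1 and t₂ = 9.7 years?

S_s ≈ 110 mm

Secondary compression: S_s = C_α·H/(1+e_p)·log₁₀(t₂/t₁)
S_s = 0.036×6.9/(1+1.13)×log₁₀(9.7/1.1)
    = 0.1166 × 0.9454 = 0.1102 m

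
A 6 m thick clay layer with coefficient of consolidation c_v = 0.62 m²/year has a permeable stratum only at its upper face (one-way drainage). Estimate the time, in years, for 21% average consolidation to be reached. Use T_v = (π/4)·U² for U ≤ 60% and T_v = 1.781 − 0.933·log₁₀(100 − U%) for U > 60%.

t ≈ 2.01 years

Drainage path length: H_d = H = 6 m (single drainage).
U ≤ 60%: T_v = (π/4)·U² = (π/4)×0.21² = 0.034636.
t = T_v·H_d²/c_v = 0.034636×6²/0.62 = 2.011 years.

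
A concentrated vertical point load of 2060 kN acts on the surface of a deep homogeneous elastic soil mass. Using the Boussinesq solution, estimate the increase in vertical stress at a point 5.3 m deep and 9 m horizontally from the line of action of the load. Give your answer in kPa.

Boussinesq vertical stress below a point load on an elastic half-space:
Δσ_z = 3P/(2πz²) · [1 + (r/z)²]^(−5/2)
r/z = 9/5.3 = 1.6981; [1+(r/z)²]^(−5/2) = 0.033645.
Δσ_z = 3×2060/(2π×5.3²) × 0.033645 = 35.015 × 0.033645 = 1.178 kPa

Δσ_z ≈ 1.18 kPa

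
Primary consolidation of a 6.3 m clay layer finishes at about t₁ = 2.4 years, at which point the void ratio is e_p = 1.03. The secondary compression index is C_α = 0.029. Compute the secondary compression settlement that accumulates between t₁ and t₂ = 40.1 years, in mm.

Secondary compression: S_s = C_α·H/(1+e_p)·log₁₀(t₂/t₁)
S_s = 0.029×6.3/(1+1.03)×log₁₀(40.1/2.4)
    = 0.09 × 1.223 = 0.1101 m

S_s ≈ 110 mm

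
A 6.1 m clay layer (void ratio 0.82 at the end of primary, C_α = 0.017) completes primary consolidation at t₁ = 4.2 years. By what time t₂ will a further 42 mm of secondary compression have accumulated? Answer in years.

t₂ ≈ 22.9 years

S_s = C_α·H/(1+e_p)·log₁₀(t₂/t₁) ⇒ log₁₀(t₂/t₁) = S_s·(1+e_p)/(C_α·H).
log₁₀(t₂/t₁) = 0.042 × (1+0.82) / (0.017×6.1) = 0.7371
t₂ = t₁ × 10^0.7371 = 4.2 × 5.459 = 22.93 years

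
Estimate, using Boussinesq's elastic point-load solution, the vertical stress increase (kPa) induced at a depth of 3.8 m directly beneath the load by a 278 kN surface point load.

Δσ_z ≈ 9.19 kPa

Boussinesq vertical stress below a point load on an elastic half-space:
Δσ_z = 3P/(2πz²) · [1 + (r/z)²]^(−5/2)
r/z = 0/3.8 = 0; [1+(r/z)²]^(−5/2) = 1.
Δσ_z = 3×278/(2π×3.8²) × 1 = 9.1922 × 1 = 9.192 kPa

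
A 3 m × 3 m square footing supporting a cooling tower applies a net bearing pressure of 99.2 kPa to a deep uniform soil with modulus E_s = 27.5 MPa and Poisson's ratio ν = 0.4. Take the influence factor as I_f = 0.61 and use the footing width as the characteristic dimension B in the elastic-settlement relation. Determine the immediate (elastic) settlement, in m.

S_e ≈ 0.00555 m

Immediate (elastic) settlement: S_e = q·B·(1−ν²)/E_s · I_f.
E_s = 27.5 MPa = 27500 kPa.
S_e = 99.2 × 3 × (1 − 0.4²) / 27500 × 0.61
    = 99.2 × 3 × 0.84 / 27500 × 0.61
    = 0.005545 m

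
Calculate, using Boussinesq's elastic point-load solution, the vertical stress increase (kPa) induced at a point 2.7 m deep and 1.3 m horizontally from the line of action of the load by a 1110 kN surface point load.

Boussinesq vertical stress below a point load on an elastic half-space:
Δσ_z = 3P/(2πz²) · [1 + (r/z)²]^(−5/2)
r/z = 1.3/2.7 = 0.48148; [1+(r/z)²]^(−5/2) = 0.59378.
Δσ_z = 3×1110/(2π×2.7²) × 0.59378 = 72.7 × 0.59378 = 43.17 kPa

Δσ_z ≈ 43.2 kPa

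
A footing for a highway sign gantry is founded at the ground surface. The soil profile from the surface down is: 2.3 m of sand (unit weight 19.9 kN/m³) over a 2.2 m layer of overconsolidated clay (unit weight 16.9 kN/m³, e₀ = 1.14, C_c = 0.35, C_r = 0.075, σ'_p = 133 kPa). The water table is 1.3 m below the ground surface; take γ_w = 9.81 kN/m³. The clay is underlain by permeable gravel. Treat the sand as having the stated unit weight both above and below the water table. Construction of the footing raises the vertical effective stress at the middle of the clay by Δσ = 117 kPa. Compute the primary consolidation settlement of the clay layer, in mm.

S_c ≈ 66.8 mm

Mid-depth of clay below the ground surface: z = 2.3 + 2.2/2 = 3.4 m.
Total vertical stress at mid-clay: σ_v = 19.9×2.3 + 16.9×1.1 = 64.36 kPa.
Pore pressure: u = 9.81×(3.4 − 1.3) = 20.601 kPa.
Initial effective stress: σ'_0 = σ_v − u = 64.36 − 20.601 = 43.759 kPa.
Final effective stress: σ'_f = 43.759 + 117 = 160.76 kPa.
σ'_f = 160.76 > σ'_p = 133 kPa, so the stress path crosses the preconsolidation pressure — recompression up to σ'_p, then virgin compression beyond:
S_c = H/(1+e₀)·[C_r·log₁₀(σ'_p/σ'_0) + C_c·log₁₀(σ'_f/σ'_p)]
    = 2.2/2.14 × [0.075×log₁₀(133/43.759) + 0.35×log₁₀(160.76/133)]
    = 1.028 × [0.036209 + 0.028814] = 0.06684 m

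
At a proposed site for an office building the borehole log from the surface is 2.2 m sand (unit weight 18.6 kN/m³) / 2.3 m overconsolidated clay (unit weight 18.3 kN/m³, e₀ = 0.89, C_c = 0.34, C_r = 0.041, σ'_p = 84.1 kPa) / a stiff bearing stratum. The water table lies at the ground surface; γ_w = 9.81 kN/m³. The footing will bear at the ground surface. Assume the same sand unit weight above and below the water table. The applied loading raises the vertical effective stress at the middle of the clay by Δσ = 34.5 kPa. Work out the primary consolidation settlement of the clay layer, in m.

S_c ≈ 0.0169 m

Mid-depth of clay below the ground surface: z = 2.2 + 2.3/2 = 3.35 m.
Total vertical stress at mid-clay: σ_v = 18.6×2.2 + 18.3×1.15 = 61.965 kPa.
Pore pressure: u = 9.81×(3.35 − 0) = 32.864 kPa.
Initial effective stress: σ'_0 = σ_v − u = 61.965 − 32.864 = 29.101 kPa.
Final effective stress: σ'_f = 29.101 + 34.5 = 63.601 kPa.
σ'_f = 63.601 ≤ σ'_p = 84.1 kPa, so the clay remains overconsolidated and only the recompression index applies:
S_c = C_r·H/(1+e₀)·log₁₀(σ'_f/σ'_0) = 0.041×2.3/1.89×log₁₀(63.601/29.101)
    = 0.049893 × 0.33956 = 0.01694 m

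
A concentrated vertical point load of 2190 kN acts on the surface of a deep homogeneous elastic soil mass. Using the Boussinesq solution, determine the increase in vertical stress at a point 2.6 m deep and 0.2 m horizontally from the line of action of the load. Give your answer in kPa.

Δσ_z ≈ 152 kPa

Boussinesq vertical stress below a point load on an elastic half-space:
Δσ_z = 3P/(2πz²) · [1 + (r/z)²]^(−5/2)
r/z = 0.2/2.6 = 0.076923; [1+(r/z)²]^(−5/2) = 0.98536.
Δσ_z = 3×2190/(2π×2.6²) × 0.98536 = 154.68 × 0.98536 = 152.4 kPa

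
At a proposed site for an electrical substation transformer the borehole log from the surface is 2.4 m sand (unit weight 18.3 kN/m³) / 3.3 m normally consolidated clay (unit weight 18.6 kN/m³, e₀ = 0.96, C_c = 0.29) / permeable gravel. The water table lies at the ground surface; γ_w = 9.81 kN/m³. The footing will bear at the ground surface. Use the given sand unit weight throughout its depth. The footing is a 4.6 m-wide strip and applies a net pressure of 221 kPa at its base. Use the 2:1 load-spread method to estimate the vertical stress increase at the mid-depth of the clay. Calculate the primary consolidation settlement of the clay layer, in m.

S_c ≈ 0.313 m

Mid-depth of clay below the ground surface: z = 2.4 + 3.3/2 = 4.05 m.
Total vertical stress at mid-clay: σ_v = 18.3×2.4 + 18.6×1.65 = 74.61 kPa.
Pore pressure: u = 9.81×(4.05 − 0) = 39.73 kPa.
Initial effective stress: σ'_0 = σ_v − u = 74.61 − 39.73 = 34.88 kPa.
Stress increase at mid-clay by the 2:1 spreading method:
Δσ = qB/(B+z) = 221×4.6/(4.6+4.05) = 117.53 kPa
Final effective stress: σ'_f = σ'_0 + Δσ = 34.88 + 117.53 = 152.41 kPa.
Normally consolidated clay, so the full stress increment lies on the virgin compression line:
S_c = C_c·H/(1+e₀)·log₁₀(σ'_f/σ'_0) = 0.29×3.3/(1+0.96)×log₁₀(152.41/34.88)
    = 0.48827 × 0.64044 = 0.3127 m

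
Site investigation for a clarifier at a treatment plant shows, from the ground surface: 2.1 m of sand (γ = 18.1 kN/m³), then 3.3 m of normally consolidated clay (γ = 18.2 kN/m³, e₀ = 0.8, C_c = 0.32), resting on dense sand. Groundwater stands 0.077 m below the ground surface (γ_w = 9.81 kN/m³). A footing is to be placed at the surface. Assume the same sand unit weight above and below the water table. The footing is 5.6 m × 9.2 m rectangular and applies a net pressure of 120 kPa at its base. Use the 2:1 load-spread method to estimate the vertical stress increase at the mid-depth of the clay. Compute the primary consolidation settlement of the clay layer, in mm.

Mid-depth of clay below the ground surface: z = 2.1 + 3.3/2 = 3.75 m.
Total vertical stress at mid-clay: σ_v = 18.1×2.1 + 18.2×1.65 = 68.04 kPa.
Pore pressure: u = 9.81×(3.75 − 0.077) = 36.032 kPa.
Initial effective stress: σ'_0 = σ_v − u = 68.04 − 36.032 = 32.008 kPa.
Stress increase at mid-clay by the 2:1 spreading method:
Δσ = qBL/((B+z)(L+z)) = 120×5.6×9.2/((5.6+3.75)(9.2+3.75)) = 51.059 kPa
Final effective stress: σ'_f = σ'_0 + Δσ = 32.008 + 51.059 = 83.067 kPa.
Normally consolidated clay, so the full stress increment lies on the virgin compression line:
S_c = C_c·H/(1+e₀)·log₁₀(σ'_f/σ'_0) = 0.32×3.3/(1+0.8)×log₁₀(83.067/32.008)
    = 0.58667 × 0.41417 = 0.243 m

S_c ≈ 243 mm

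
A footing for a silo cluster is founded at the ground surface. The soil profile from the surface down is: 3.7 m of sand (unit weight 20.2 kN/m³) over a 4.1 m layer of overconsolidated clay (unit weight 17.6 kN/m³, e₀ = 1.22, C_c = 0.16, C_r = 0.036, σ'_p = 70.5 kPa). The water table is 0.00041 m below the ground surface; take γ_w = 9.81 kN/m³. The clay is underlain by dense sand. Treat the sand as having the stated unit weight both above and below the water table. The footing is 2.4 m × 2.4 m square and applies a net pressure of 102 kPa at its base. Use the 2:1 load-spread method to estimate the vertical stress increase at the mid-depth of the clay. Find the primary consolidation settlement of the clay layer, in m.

Mid-depth of clay below the ground surface: z = 3.7 + 4.1/2 = 5.75 m.
Total vertical stress at mid-clay: σ_v = 20.2×3.7 + 17.6×2.05 = 110.82 kPa.
Pore pressure: u = 9.81×(5.75 − 0.00041) = 56.408 kPa.
Initial effective stress: σ'_0 = σ_v − u = 110.82 − 56.408 = 54.412 kPa.
Stress increase at mid-clay by the 2:1 spreading method:
Δσ = qBL/((B+z)(L+z)) = 102×2.4×2.4/((2.4+5.75)(2.4+5.75)) = 8.8452 kPa
Final effective stress: σ'_f = 54.412 + 8.8452 = 63.257 kPa.
σ'_f = 63.257 ≤ σ'_p = 70.5 kPa, so the clay remains overconsolidated and only the recompression index applies:
S_c = C_r·H/(1+e₀)·log₁₀(σ'_f/σ'_0) = 0.036×4.1/2.22×log₁₀(63.257/54.412)
    = 0.066485 × 0.065414 = 0.004349 m

S_c ≈ 0.00435 m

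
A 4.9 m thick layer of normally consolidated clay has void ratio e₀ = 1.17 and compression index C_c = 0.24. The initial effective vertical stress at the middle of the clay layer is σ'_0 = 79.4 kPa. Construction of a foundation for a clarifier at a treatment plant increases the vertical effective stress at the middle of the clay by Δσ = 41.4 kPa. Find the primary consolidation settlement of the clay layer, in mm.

Final effective stress: σ'_f = σ'_0 + Δσ = 79.4 + 41.4 = 120.8 kPa.
Normally consolidated clay, so the full stress increment lies on the virgin compression line:
S_c = C_c·H/(1+e₀)·log₁₀(σ'_f/σ'_0) = 0.24×4.9/(1+1.17)×log₁₀(120.8/79.4)
    = 0.54194 × 0.18225 = 0.09877 m

S_c ≈ 98.8 mm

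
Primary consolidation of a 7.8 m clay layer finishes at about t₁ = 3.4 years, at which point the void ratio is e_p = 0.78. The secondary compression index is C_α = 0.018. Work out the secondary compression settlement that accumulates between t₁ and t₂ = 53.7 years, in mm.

Secondary compression: S_s = C_α·H/(1+e_p)·log₁₀(t₂/t₁)
S_s = 0.018×7.8/(1+0.78)×log₁₀(53.7/3.4)
    = 0.07888 × 1.198 = 0.09453 m

S_s ≈ 94.5 mm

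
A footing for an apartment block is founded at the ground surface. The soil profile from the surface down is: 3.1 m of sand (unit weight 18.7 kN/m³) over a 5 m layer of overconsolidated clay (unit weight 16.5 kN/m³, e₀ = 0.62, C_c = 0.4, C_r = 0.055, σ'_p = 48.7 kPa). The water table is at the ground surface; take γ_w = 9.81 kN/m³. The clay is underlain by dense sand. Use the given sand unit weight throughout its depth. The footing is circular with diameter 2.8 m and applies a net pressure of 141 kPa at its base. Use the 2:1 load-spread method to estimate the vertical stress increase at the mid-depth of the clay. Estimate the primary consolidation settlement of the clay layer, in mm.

S_c ≈ 118 mm

Mid-depth of clay below the ground surface: z = 3.1 + 5/2 = 5.6 m.
Total vertical stress at mid-clay: σ_v = 18.7×3.1 + 16.5×2.5 = 99.22 kPa.
Pore pressure: u = 9.81×(5.6 − 0) = 54.936 kPa.
Initial effective stress: σ'_0 = σ_v − u = 99.22 − 54.936 = 44.284 kPa.
Stress increase at mid-clay by the 2:1 spreading method:
Δσ ≈ qD²/(D+z)² = 141×2.8²/(2.8+5.6)² = 15.667 kPa
Final effective stress: σ'_f = 44.284 + 15.667 = 59.951 kPa.
σ'_f = 59.951 > σ'_p = 48.7 kPa, so the stress path crosses the preconsolidation pressure — recompression up to σ'_p, then virgin compression beyond:
S_c = H/(1+e₀)·[C_r·log₁₀(σ'_p/σ'_0) + C_c·log₁₀(σ'_f/σ'_p)]
    = 5/1.62 × [0.055×log₁₀(48.7/44.284) + 0.4×log₁₀(59.951/48.7)]
    = 3.0864 × [0.0022705 + 0.036107] = 0.1184 m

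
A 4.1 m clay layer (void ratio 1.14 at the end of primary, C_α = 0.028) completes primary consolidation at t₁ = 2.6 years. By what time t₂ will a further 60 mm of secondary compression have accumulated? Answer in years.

t₂ ≈ 34.2 years

S_s = C_α·H/(1+e_p)·log₁₀(t₂/t₁) ⇒ log₁₀(t₂/t₁) = S_s·(1+e_p)/(C_α·H).
log₁₀(t₂/t₁) = 0.06 × (1+1.14) / (0.028×4.1) = 1.118
t₂ = t₁ × 10^1.118 = 2.6 × 13.14 = 34.15 years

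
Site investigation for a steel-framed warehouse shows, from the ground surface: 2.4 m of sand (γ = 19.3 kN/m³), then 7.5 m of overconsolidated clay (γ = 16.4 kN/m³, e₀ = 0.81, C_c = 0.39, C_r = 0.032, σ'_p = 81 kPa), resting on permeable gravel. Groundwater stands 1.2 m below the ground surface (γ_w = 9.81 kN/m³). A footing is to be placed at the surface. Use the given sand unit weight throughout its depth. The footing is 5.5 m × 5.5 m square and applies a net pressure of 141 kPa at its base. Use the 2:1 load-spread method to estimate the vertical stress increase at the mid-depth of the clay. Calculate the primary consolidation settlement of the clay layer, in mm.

S_c ≈ 97.3 mm

Mid-depth of clay below the ground surface: z = 2.4 + 7.5/2 = 6.15 m.
Total vertical stress at mid-clay: σ_v = 19.3×2.4 + 16.4×3.75 = 107.82 kPa.
Pore pressure: u = 9.81×(6.15 − 1.2) = 48.56 kPa.
Initial effective stress: σ'_0 = σ_v − u = 107.82 − 48.56 = 59.26 kPa.
Stress increase at mid-clay by the 2:1 spreading method:
Δσ = qBL/((B+z)(L+z)) = 141×5.5×5.5/((5.5+6.15)(5.5+6.15)) = 31.426 kPa
Final effective stress: σ'_f = 59.26 + 31.426 = 90.686 kPa.
σ'_f = 90.686 > σ'_p = 81 kPa, so the stress path crosses the preconsolidation pressure — recompression up to σ'_p, then virgin compression beyond:
S_c = H/(1+e₀)·[C_r·log₁₀(σ'_p/σ'_0) + C_c·log₁₀(σ'_f/σ'_p)]
    = 7.5/1.81 × [0.032×log₁₀(81/59.26) + 0.39×log₁₀(90.686/81)]
    = 4.1436 × [0.0043431 + 0.019132] = 0.09727 m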